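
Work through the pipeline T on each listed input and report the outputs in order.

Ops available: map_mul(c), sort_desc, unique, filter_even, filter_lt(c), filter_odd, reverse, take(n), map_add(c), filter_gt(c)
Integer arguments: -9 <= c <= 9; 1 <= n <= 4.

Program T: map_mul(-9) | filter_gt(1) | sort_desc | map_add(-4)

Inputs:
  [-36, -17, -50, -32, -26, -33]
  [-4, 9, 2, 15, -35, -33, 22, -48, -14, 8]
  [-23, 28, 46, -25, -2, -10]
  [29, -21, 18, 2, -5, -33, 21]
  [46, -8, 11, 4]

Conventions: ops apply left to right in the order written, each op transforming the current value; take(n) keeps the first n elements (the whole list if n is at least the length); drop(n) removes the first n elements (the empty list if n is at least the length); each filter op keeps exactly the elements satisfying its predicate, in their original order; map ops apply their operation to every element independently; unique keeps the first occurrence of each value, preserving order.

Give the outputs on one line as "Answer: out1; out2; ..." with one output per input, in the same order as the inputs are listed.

Execution, op by op:
  [-36, -17, -50, -32, -26, -33] -> [324, 153, 450, 288, 234, 297] -> [324, 153, 450, 288, 234, 297] -> [450, 324, 297, 288, 234, 153] -> [446, 320, 293, 284, 230, 149]
  [-4, 9, 2, 15, -35, -33, 22, -48, -14, 8] -> [36, -81, -18, -135, 315, 297, -198, 432, 126, -72] -> [36, 315, 297, 432, 126] -> [432, 315, 297, 126, 36] -> [428, 311, 293, 122, 32]
  [-23, 28, 46, -25, -2, -10] -> [207, -252, -414, 225, 18, 90] -> [207, 225, 18, 90] -> [225, 207, 90, 18] -> [221, 203, 86, 14]
  [29, -21, 18, 2, -5, -33, 21] -> [-261, 189, -162, -18, 45, 297, -189] -> [189, 45, 297] -> [297, 189, 45] -> [293, 185, 41]
  [46, -8, 11, 4] -> [-414, 72, -99, -36] -> [72] -> [72] -> [68]

[446, 320, 293, 284, 230, 149]; [428, 311, 293, 122, 32]; [221, 203, 86, 14]; [293, 185, 41]; [68]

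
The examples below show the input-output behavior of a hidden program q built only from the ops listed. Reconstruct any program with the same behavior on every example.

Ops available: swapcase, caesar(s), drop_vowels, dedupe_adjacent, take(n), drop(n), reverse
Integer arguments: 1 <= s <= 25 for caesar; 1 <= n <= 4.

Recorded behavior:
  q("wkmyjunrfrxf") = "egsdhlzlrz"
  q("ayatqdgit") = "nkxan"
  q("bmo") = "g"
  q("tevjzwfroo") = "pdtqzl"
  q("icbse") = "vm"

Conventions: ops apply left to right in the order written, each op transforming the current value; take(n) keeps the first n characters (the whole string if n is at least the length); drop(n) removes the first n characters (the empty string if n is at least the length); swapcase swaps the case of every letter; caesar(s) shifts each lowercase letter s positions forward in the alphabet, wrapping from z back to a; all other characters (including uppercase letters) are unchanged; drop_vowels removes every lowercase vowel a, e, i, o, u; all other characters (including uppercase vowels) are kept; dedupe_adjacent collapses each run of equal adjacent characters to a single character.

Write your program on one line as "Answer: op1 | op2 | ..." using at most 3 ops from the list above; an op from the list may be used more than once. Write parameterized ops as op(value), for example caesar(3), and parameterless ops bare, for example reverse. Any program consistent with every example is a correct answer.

drop_vowels | drop(1) | caesar(20)

Check, running the answer program on each example:
  "wkmyjunrfrxf" -> "wkmyjnrfrxf" -> "kmyjnrfrxf" -> "egsdhlzlrz"
  "ayatqdgit" -> "ytqdgt" -> "tqdgt" -> "nkxan"
  "bmo" -> "bm" -> "m" -> "g"
  "tevjzwfroo" -> "tvjzwfr" -> "vjzwfr" -> "pdtqzl"
  "icbse" -> "cbs" -> "bs" -> "vm"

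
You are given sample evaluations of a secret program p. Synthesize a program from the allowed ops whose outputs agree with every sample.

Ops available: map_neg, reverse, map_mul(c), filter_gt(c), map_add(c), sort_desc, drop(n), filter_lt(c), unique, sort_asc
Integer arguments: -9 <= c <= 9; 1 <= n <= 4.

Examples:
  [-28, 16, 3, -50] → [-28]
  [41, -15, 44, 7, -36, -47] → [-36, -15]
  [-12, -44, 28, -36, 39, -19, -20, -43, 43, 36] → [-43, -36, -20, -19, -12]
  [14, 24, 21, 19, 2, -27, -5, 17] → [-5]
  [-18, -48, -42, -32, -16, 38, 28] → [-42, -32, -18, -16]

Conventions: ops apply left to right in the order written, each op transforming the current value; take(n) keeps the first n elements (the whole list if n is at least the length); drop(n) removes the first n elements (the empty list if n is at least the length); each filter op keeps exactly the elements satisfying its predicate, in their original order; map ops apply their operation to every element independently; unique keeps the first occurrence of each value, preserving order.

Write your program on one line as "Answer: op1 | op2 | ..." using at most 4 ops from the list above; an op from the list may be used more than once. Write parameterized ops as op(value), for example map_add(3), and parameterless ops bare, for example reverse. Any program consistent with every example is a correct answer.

sort_desc | reverse | drop(1) | filter_lt(2)

Check, running the answer program on each example:
  [-28, 16, 3, -50] -> [16, 3, -28, -50] -> [-50, -28, 3, 16] -> [-28, 3, 16] -> [-28]
  [41, -15, 44, 7, -36, -47] -> [44, 41, 7, -15, -36, -47] -> [-47, -36, -15, 7, 41, 44] -> [-36, -15, 7, 41, 44] -> [-36, -15]
  [-12, -44, 28, -36, 39, -19, -20, -43, 43, 36] -> [43, 39, 36, 28, -12, -19, -20, -36, -43, -44] -> [-44, -43, -36, -20, -19, -12, 28, 36, 39, 43] -> [-43, -36, -20, -19, -12, 28, 36, 39, 43] -> [-43, -36, -20, -19, -12]
  [14, 24, 21, 19, 2, -27, -5, 17] -> [24, 21, 19, 17, 14, 2, -5, -27] -> [-27, -5, 2, 14, 17, 19, 21, 24] -> [-5, 2, 14, 17, 19, 21, 24] -> [-5]
  [-18, -48, -42, -32, -16, 38, 28] -> [38, 28, -16, -18, -32, -42, -48] -> [-48, -42, -32, -18, -16, 28, 38] -> [-42, -32, -18, -16, 28, 38] -> [-42, -32, -18, -16]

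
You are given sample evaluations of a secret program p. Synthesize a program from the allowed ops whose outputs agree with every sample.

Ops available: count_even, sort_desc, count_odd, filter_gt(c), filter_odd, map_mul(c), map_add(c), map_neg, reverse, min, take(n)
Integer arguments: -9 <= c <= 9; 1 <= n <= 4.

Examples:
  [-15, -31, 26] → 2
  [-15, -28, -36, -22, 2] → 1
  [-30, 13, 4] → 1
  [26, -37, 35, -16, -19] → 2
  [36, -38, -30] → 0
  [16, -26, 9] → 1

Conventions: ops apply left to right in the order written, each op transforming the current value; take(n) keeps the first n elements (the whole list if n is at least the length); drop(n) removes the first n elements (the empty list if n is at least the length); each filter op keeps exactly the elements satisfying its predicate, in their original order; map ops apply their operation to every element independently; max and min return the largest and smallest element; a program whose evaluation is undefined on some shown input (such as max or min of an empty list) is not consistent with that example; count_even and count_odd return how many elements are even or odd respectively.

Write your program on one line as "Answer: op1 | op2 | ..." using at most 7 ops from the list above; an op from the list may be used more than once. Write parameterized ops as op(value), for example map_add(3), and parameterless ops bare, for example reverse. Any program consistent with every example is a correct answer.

map_neg | map_add(2) | map_add(-3) | map_mul(-3) | take(4) | count_even

Check, running the answer program on each example:
  [-15, -31, 26] -> [15, 31, -26] -> [17, 33, -24] -> [14, 30, -27] -> [-42, -90, 81] -> [-42, -90, 81] -> 2
  [-15, -28, -36, -22, 2] -> [15, 28, 36, 22, -2] -> [17, 30, 38, 24, 0] -> [14, 27, 35, 21, -3] -> [-42, -81, -105, -63, 9] -> [-42, -81, -105, -63] -> 1
  [-30, 13, 4] -> [30, -13, -4] -> [32, -11, -2] -> [29, -14, -5] -> [-87, 42, 15] -> [-87, 42, 15] -> 1
  [26, -37, 35, -16, -19] -> [-26, 37, -35, 16, 19] -> [-24, 39, -33, 18, 21] -> [-27, 36, -36, 15, 18] -> [81, -108, 108, -45, -54] -> [81, -108, 108, -45] -> 2
  [36, -38, -30] -> [-36, 38, 30] -> [-34, 40, 32] -> [-37, 37, 29] -> [111, -111, -87] -> [111, -111, -87] -> 0
  [16, -26, 9] -> [-16, 26, -9] -> [-14, 28, -7] -> [-17, 25, -10] -> [51, -75, 30] -> [51, -75, 30] -> 1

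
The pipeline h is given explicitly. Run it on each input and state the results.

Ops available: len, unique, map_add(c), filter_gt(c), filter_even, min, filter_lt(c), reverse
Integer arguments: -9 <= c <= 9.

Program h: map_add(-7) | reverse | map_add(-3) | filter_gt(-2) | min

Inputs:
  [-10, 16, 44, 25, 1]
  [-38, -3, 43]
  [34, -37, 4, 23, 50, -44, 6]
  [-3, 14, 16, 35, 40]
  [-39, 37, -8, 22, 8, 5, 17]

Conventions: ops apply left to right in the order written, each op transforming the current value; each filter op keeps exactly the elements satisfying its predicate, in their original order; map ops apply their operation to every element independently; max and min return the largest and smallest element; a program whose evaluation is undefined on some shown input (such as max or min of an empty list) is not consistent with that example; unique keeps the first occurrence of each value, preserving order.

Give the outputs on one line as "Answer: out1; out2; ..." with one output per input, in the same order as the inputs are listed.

6; 33; 13; 4; 7

Execution, op by op:
  [-10, 16, 44, 25, 1] -> [-17, 9, 37, 18, -6] -> [-6, 18, 37, 9, -17] -> [-9, 15, 34, 6, -20] -> [15, 34, 6] -> 6
  [-38, -3, 43] -> [-45, -10, 36] -> [36, -10, -45] -> [33, -13, -48] -> [33] -> 33
  [34, -37, 4, 23, 50, -44, 6] -> [27, -44, -3, 16, 43, -51, -1] -> [-1, -51, 43, 16, -3, -44, 27] -> [-4, -54, 40, 13, -6, -47, 24] -> [40, 13, 24] -> 13
  [-3, 14, 16, 35, 40] -> [-10, 7, 9, 28, 33] -> [33, 28, 9, 7, -10] -> [30, 25, 6, 4, -13] -> [30, 25, 6, 4] -> 4
  [-39, 37, -8, 22, 8, 5, 17] -> [-46, 30, -15, 15, 1, -2, 10] -> [10, -2, 1, 15, -15, 30, -46] -> [7, -5, -2, 12, -18, 27, -49] -> [7, 12, 27] -> 7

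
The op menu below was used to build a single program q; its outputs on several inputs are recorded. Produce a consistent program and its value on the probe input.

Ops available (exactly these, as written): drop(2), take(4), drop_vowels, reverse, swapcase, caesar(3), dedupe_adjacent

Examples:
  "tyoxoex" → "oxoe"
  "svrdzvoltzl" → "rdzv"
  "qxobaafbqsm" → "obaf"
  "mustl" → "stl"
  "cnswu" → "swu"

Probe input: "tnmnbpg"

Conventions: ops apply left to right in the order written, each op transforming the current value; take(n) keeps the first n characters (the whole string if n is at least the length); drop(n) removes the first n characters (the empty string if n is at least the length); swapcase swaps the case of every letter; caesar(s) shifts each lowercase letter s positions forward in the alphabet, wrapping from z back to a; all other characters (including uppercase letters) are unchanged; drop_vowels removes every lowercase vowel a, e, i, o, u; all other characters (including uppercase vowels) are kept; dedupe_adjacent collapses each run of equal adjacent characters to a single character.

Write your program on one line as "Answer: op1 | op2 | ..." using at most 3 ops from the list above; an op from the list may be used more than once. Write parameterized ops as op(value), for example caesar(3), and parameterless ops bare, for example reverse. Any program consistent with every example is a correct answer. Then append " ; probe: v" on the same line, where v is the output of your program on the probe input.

drop(2) | dedupe_adjacent | take(4) ; probe: "mnbp"

Check, running the answer program on each example:
  "tyoxoex" -> "oxoex" -> "oxoex" -> "oxoe"
  "svrdzvoltzl" -> "rdzvoltzl" -> "rdzvoltzl" -> "rdzv"
  "qxobaafbqsm" -> "obaafbqsm" -> "obafbqsm" -> "obaf"
  "mustl" -> "stl" -> "stl" -> "stl"
  "cnswu" -> "swu" -> "swu" -> "swu"
  probe: "tnmnbpg" -> "mnbpg" -> "mnbpg" -> "mnbp"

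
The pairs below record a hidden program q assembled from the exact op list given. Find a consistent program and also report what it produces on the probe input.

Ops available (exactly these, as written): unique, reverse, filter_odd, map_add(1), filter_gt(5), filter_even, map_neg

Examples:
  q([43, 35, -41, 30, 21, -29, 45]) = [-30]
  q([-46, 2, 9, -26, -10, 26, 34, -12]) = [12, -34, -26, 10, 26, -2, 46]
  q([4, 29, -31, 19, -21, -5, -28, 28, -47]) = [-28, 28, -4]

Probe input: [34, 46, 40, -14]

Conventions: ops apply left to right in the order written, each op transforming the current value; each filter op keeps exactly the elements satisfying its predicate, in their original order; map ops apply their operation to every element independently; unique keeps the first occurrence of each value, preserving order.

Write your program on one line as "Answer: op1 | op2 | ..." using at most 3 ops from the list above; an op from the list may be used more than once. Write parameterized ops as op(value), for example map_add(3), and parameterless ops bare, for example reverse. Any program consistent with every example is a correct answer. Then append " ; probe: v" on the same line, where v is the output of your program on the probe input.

filter_even | reverse | map_neg ; probe: [14, -40, -46, -34]

Check, running the answer program on each example:
  [43, 35, -41, 30, 21, -29, 45] -> [30] -> [30] -> [-30]
  [-46, 2, 9, -26, -10, 26, 34, -12] -> [-46, 2, -26, -10, 26, 34, -12] -> [-12, 34, 26, -10, -26, 2, -46] -> [12, -34, -26, 10, 26, -2, 46]
  [4, 29, -31, 19, -21, -5, -28, 28, -47] -> [4, -28, 28] -> [28, -28, 4] -> [-28, 28, -4]
  probe: [34, 46, 40, -14] -> [34, 46, 40, -14] -> [-14, 40, 46, 34] -> [14, -40, -46, -34]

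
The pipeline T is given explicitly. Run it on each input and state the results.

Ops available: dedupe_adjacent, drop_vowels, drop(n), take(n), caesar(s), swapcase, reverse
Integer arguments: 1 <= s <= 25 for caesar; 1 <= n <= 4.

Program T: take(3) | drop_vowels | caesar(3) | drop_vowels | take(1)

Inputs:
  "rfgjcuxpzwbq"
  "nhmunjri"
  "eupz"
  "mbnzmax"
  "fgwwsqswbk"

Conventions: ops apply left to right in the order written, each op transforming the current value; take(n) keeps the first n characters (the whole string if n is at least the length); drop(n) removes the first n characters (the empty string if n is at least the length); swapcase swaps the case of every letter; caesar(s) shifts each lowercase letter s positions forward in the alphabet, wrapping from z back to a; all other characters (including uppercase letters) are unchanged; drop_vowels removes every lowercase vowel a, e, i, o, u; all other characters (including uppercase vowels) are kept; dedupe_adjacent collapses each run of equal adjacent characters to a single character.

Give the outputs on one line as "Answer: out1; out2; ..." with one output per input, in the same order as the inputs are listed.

"j"; "q"; "s"; "p"; "j"

Execution, op by op:
  "rfgjcuxpzwbq" -> "rfg" -> "rfg" -> "uij" -> "j" -> "j"
  "nhmunjri" -> "nhm" -> "nhm" -> "qkp" -> "qkp" -> "q"
  "eupz" -> "eup" -> "p" -> "s" -> "s" -> "s"
  "mbnzmax" -> "mbn" -> "mbn" -> "peq" -> "pq" -> "p"
  "fgwwsqswbk" -> "fgw" -> "fgw" -> "ijz" -> "jz" -> "j"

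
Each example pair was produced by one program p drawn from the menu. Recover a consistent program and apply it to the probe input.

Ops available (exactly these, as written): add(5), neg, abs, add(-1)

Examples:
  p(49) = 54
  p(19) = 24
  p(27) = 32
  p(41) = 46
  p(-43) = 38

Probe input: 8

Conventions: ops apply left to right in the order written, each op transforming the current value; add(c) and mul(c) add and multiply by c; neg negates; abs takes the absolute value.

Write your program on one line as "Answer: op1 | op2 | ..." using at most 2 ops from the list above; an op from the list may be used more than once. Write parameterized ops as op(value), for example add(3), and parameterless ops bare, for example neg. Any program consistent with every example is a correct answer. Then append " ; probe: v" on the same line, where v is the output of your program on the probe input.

add(5) | abs ; probe: 13

Check, running the answer program on each example:
  49 -> 54 -> 54
  19 -> 24 -> 24
  27 -> 32 -> 32
  41 -> 46 -> 46
  -43 -> -38 -> 38
  probe: 8 -> 13 -> 13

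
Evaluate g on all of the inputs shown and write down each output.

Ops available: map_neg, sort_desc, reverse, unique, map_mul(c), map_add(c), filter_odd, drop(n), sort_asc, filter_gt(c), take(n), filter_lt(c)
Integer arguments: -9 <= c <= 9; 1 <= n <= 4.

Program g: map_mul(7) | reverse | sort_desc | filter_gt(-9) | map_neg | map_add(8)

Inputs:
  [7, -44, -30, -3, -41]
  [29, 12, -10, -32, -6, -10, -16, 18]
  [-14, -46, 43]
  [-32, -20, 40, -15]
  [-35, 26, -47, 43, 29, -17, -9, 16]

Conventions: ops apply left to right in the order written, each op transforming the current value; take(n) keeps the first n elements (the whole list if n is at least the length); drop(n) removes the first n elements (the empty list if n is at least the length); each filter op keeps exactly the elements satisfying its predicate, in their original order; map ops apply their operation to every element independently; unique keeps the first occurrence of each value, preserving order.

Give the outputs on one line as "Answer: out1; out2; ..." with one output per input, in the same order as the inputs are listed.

Execution, op by op:
  [7, -44, -30, -3, -41] -> [49, -308, -210, -21, -287] -> [-287, -21, -210, -308, 49] -> [49, -21, -210, -287, -308] -> [49] -> [-49] -> [-41]
  [29, 12, -10, -32, -6, -10, -16, 18] -> [203, 84, -70, -224, -42, -70, -112, 126] -> [126, -112, -70, -42, -224, -70, 84, 203] -> [203, 126, 84, -42, -70, -70, -112, -224] -> [203, 126, 84] -> [-203, -126, -84] -> [-195, -118, -76]
  [-14, -46, 43] -> [-98, -322, 301] -> [301, -322, -98] -> [301, -98, -322] -> [301] -> [-301] -> [-293]
  [-32, -20, 40, -15] -> [-224, -140, 280, -105] -> [-105, 280, -140, -224] -> [280, -105, -140, -224] -> [280] -> [-280] -> [-272]
  [-35, 26, -47, 43, 29, -17, -9, 16] -> [-245, 182, -329, 301, 203, -119, -63, 112] -> [112, -63, -119, 203, 301, -329, 182, -245] -> [301, 203, 182, 112, -63, -119, -245, -329] -> [301, 203, 182, 112] -> [-301, -203, -182, -112] -> [-293, -195, -174, -104]

[-41]; [-195, -118, -76]; [-293]; [-272]; [-293, -195, -174, -104]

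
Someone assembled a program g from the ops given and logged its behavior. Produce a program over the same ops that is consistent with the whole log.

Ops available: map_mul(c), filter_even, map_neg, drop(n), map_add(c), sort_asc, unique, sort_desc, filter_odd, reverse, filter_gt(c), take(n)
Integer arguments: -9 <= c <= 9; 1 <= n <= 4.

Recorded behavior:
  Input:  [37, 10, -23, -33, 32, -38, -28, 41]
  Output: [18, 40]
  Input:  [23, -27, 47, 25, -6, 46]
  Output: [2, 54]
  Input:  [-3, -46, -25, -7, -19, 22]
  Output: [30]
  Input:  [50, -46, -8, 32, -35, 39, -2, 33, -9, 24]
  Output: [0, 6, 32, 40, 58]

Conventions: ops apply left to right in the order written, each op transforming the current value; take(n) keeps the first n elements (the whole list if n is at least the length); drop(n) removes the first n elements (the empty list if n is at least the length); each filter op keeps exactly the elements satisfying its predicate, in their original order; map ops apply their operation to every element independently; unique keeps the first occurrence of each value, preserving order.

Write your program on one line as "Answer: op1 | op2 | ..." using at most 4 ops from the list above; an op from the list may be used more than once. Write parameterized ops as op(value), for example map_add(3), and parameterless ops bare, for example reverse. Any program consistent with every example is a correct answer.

sort_asc | map_add(8) | filter_gt(-2) | filter_even

Check, running the answer program on each example:
  [37, 10, -23, -33, 32, -38, -28, 41] -> [-38, -33, -28, -23, 10, 32, 37, 41] -> [-30, -25, -20, -15, 18, 40, 45, 49] -> [18, 40, 45, 49] -> [18, 40]
  [23, -27, 47, 25, -6, 46] -> [-27, -6, 23, 25, 46, 47] -> [-19, 2, 31, 33, 54, 55] -> [2, 31, 33, 54, 55] -> [2, 54]
  [-3, -46, -25, -7, -19, 22] -> [-46, -25, -19, -7, -3, 22] -> [-38, -17, -11, 1, 5, 30] -> [1, 5, 30] -> [30]
  [50, -46, -8, 32, -35, 39, -2, 33, -9, 24] -> [-46, -35, -9, -8, -2, 24, 32, 33, 39, 50] -> [-38, -27, -1, 0, 6, 32, 40, 41, 47, 58] -> [-1, 0, 6, 32, 40, 41, 47, 58] -> [0, 6, 32, 40, 58]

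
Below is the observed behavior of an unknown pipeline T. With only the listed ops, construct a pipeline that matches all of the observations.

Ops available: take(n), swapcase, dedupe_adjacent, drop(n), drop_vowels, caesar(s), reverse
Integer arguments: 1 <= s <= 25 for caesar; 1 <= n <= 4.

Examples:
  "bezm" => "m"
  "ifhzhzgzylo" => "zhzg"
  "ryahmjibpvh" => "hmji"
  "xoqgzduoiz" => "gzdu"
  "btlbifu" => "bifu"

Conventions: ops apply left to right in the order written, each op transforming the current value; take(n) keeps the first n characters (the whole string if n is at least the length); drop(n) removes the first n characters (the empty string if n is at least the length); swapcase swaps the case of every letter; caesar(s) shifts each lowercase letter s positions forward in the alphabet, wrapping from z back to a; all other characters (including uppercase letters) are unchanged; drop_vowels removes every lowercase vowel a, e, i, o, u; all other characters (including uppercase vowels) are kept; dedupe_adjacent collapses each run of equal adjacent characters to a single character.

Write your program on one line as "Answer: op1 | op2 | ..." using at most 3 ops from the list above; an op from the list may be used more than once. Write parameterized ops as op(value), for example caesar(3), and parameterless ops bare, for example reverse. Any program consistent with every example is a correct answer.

drop(3) | take(4)

Check, running the answer program on each example:
  "bezm" -> "m" -> "m"
  "ifhzhzgzylo" -> "zhzgzylo" -> "zhzg"
  "ryahmjibpvh" -> "hmjibpvh" -> "hmji"
  "xoqgzduoiz" -> "gzduoiz" -> "gzdu"
  "btlbifu" -> "bifu" -> "bifu"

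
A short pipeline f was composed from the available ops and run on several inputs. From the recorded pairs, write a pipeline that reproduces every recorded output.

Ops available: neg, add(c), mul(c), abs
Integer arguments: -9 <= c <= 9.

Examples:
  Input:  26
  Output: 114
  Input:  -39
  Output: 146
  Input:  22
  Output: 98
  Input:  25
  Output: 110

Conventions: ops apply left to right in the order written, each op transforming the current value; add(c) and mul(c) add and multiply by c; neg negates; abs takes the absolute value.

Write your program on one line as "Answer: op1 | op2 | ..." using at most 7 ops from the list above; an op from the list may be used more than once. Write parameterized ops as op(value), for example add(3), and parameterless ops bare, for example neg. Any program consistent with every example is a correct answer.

mul(-4) | add(-7) | neg | add(-4) | add(7) | abs

Check, running the answer program on each example:
  26 -> -104 -> -111 -> 111 -> 107 -> 114 -> 114
  -39 -> 156 -> 149 -> -149 -> -153 -> -146 -> 146
  22 -> -88 -> -95 -> 95 -> 91 -> 98 -> 98
  25 -> -100 -> -107 -> 107 -> 103 -> 110 -> 110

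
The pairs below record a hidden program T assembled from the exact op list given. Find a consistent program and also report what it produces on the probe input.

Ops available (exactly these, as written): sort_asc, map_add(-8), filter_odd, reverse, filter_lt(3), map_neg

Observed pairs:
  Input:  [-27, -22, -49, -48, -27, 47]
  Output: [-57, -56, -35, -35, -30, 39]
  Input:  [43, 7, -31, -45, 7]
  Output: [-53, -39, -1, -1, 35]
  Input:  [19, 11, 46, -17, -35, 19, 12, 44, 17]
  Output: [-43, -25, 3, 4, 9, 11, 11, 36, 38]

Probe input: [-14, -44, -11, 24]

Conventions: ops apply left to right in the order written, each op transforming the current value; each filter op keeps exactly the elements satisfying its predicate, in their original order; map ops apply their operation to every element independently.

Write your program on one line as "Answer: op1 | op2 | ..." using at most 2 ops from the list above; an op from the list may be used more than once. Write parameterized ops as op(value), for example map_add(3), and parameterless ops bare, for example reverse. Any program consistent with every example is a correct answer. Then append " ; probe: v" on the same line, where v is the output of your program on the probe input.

sort_asc | map_add(-8) ; probe: [-52, -22, -19, 16]

Check, running the answer program on each example:
  [-27, -22, -49, -48, -27, 47] -> [-49, -48, -27, -27, -22, 47] -> [-57, -56, -35, -35, -30, 39]
  [43, 7, -31, -45, 7] -> [-45, -31, 7, 7, 43] -> [-53, -39, -1, -1, 35]
  [19, 11, 46, -17, -35, 19, 12, 44, 17] -> [-35, -17, 11, 12, 17, 19, 19, 44, 46] -> [-43, -25, 3, 4, 9, 11, 11, 36, 38]
  probe: [-14, -44, -11, 24] -> [-44, -14, -11, 24] -> [-52, -22, -19, 16]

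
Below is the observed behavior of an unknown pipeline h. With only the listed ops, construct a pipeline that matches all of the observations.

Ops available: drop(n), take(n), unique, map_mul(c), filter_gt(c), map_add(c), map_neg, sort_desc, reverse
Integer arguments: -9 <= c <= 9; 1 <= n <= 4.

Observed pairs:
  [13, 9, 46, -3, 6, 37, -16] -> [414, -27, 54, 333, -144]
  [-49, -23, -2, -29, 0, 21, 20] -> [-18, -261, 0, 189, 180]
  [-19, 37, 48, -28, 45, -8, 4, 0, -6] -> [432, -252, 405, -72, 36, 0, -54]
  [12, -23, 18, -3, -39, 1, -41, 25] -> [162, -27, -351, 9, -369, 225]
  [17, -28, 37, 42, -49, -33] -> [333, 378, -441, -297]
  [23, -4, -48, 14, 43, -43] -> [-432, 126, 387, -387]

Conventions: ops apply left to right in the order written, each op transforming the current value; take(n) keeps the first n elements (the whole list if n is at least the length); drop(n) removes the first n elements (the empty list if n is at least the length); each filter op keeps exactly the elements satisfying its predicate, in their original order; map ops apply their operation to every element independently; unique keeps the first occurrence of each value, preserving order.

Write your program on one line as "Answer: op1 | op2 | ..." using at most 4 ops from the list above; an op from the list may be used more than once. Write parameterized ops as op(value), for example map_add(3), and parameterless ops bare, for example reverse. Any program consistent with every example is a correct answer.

map_neg | map_mul(-9) | drop(2)

Check, running the answer program on each example:
  [13, 9, 46, -3, 6, 37, -16] -> [-13, -9, -46, 3, -6, -37, 16] -> [117, 81, 414, -27, 54, 333, -144] -> [414, -27, 54, 333, -144]
  [-49, -23, -2, -29, 0, 21, 20] -> [49, 23, 2, 29, 0, -21, -20] -> [-441, -207, -18, -261, 0, 189, 180] -> [-18, -261, 0, 189, 180]
  [-19, 37, 48, -28, 45, -8, 4, 0, -6] -> [19, -37, -48, 28, -45, 8, -4, 0, 6] -> [-171, 333, 432, -252, 405, -72, 36, 0, -54] -> [432, -252, 405, -72, 36, 0, -54]
  [12, -23, 18, -3, -39, 1, -41, 25] -> [-12, 23, -18, 3, 39, -1, 41, -25] -> [108, -207, 162, -27, -351, 9, -369, 225] -> [162, -27, -351, 9, -369, 225]
  [17, -28, 37, 42, -49, -33] -> [-17, 28, -37, -42, 49, 33] -> [153, -252, 333, 378, -441, -297] -> [333, 378, -441, -297]
  [23, -4, -48, 14, 43, -43] -> [-23, 4, 48, -14, -43, 43] -> [207, -36, -432, 126, 387, -387] -> [-432, 126, 387, -387]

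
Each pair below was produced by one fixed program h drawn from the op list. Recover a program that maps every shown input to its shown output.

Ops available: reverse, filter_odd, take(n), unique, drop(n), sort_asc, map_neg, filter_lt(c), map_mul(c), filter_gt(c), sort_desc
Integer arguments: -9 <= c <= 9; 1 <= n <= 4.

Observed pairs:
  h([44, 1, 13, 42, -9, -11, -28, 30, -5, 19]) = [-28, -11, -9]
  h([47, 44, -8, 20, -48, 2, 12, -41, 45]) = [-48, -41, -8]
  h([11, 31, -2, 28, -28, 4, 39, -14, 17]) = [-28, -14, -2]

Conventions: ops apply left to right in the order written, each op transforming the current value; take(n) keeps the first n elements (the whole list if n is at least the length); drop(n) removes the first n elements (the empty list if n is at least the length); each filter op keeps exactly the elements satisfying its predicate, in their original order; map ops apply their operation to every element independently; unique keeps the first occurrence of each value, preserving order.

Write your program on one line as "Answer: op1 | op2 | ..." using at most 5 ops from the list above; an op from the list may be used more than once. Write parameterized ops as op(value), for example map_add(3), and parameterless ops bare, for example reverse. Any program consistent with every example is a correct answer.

reverse | sort_desc | reverse | take(3)

Check, running the answer program on each example:
  [44, 1, 13, 42, -9, -11, -28, 30, -5, 19] -> [19, -5, 30, -28, -11, -9, 42, 13, 1, 44] -> [44, 42, 30, 19, 13, 1, -5, -9, -11, -28] -> [-28, -11, -9, -5, 1, 13, 19, 30, 42, 44] -> [-28, -11, -9]
  [47, 44, -8, 20, -48, 2, 12, -41, 45] -> [45, -41, 12, 2, -48, 20, -8, 44, 47] -> [47, 45, 44, 20, 12, 2, -8, -41, -48] -> [-48, -41, -8, 2, 12, 20, 44, 45, 47] -> [-48, -41, -8]
  [11, 31, -2, 28, -28, 4, 39, -14, 17] -> [17, -14, 39, 4, -28, 28, -2, 31, 11] -> [39, 31, 28, 17, 11, 4, -2, -14, -28] -> [-28, -14, -2, 4, 11, 17, 28, 31, 39] -> [-28, -14, -2]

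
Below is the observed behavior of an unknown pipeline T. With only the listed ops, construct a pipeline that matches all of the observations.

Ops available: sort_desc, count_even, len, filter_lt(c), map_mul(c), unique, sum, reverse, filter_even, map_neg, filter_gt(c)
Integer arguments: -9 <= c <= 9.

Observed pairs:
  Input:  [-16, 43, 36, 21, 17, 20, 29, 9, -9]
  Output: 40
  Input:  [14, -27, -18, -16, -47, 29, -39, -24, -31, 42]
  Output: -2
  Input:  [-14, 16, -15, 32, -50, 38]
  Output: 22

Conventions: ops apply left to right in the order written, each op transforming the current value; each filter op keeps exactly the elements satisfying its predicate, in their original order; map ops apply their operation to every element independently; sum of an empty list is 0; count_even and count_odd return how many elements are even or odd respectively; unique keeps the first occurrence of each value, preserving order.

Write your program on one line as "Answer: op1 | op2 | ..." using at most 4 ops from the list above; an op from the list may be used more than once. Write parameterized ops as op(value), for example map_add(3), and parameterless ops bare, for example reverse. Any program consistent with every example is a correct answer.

reverse | filter_even | sum

Check, running the answer program on each example:
  [-16, 43, 36, 21, 17, 20, 29, 9, -9] -> [-9, 9, 29, 20, 17, 21, 36, 43, -16] -> [20, 36, -16] -> 40
  [14, -27, -18, -16, -47, 29, -39, -24, -31, 42] -> [42, -31, -24, -39, 29, -47, -16, -18, -27, 14] -> [42, -24, -16, -18, 14] -> -2
  [-14, 16, -15, 32, -50, 38] -> [38, -50, 32, -15, 16, -14] -> [38, -50, 32, 16, -14] -> 22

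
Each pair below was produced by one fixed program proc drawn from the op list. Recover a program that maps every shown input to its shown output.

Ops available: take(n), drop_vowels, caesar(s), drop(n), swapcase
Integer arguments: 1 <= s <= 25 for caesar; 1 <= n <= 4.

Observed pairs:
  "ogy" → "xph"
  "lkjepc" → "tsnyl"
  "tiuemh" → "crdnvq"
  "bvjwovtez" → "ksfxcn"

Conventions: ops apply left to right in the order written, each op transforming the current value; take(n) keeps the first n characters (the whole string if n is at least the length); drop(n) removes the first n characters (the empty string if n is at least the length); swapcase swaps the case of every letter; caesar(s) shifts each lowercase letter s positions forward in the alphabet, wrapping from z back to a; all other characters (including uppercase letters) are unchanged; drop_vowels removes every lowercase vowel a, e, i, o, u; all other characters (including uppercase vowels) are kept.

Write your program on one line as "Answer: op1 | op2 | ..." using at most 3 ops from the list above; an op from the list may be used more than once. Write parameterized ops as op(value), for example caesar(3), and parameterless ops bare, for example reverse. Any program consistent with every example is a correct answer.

caesar(9) | drop_vowels

Check, running the answer program on each example:
  "ogy" -> "xph" -> "xph"
  "lkjepc" -> "utsnyl" -> "tsnyl"
  "tiuemh" -> "crdnvq" -> "crdnvq"
  "bvjwovtez" -> "kesfxecni" -> "ksfxcn"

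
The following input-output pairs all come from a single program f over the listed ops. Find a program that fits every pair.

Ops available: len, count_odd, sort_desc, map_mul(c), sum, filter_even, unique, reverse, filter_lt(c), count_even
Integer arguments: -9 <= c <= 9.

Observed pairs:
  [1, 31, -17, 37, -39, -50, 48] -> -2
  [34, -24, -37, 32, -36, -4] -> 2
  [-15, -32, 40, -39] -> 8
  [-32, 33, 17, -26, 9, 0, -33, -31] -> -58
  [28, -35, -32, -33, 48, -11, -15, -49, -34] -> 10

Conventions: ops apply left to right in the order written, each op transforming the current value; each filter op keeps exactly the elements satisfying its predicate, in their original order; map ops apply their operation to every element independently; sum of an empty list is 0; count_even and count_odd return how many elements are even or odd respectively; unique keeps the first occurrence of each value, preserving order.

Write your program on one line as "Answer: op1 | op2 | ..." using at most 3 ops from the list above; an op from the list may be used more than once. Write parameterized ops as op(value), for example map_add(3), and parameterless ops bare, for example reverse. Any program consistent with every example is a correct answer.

filter_even | sum

Check, running the answer program on each example:
  [1, 31, -17, 37, -39, -50, 48] -> [-50, 48] -> -2
  [34, -24, -37, 32, -36, -4] -> [34, -24, 32, -36, -4] -> 2
  [-15, -32, 40, -39] -> [-32, 40] -> 8
  [-32, 33, 17, -26, 9, 0, -33, -31] -> [-32, -26, 0] -> -58
  [28, -35, -32, -33, 48, -11, -15, -49, -34] -> [28, -32, 48, -34] -> 10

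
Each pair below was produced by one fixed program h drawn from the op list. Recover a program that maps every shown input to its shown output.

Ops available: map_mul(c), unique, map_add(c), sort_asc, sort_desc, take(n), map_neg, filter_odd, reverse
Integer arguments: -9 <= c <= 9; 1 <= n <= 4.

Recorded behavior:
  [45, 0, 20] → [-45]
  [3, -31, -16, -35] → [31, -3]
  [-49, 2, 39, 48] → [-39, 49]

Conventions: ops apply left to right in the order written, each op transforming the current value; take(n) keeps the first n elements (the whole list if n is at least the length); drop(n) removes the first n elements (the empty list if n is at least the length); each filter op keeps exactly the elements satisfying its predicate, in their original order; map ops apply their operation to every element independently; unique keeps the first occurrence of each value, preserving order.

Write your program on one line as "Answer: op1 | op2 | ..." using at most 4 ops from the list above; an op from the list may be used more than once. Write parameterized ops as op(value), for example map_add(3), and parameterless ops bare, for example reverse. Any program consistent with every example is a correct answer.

filter_odd | map_neg | take(2) | reverse

Check, running the answer program on each example:
  [45, 0, 20] -> [45] -> [-45] -> [-45] -> [-45]
  [3, -31, -16, -35] -> [3, -31, -35] -> [-3, 31, 35] -> [-3, 31] -> [31, -3]
  [-49, 2, 39, 48] -> [-49, 39] -> [49, -39] -> [49, -39] -> [-39, 49]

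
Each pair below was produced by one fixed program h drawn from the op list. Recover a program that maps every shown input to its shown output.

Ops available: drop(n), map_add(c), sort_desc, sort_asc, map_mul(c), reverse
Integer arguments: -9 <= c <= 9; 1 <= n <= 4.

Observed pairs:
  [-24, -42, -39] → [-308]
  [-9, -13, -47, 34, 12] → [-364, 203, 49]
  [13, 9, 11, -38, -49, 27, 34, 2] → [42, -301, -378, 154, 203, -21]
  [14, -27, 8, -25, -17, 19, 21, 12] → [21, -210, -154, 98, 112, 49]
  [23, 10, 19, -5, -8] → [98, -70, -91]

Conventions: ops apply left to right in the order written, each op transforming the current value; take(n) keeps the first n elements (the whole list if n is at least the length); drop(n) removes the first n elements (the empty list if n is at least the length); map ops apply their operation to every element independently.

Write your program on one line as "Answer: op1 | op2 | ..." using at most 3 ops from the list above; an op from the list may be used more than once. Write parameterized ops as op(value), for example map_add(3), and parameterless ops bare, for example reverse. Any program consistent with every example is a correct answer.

map_add(-5) | drop(2) | map_mul(7)

Check, running the answer program on each example:
  [-24, -42, -39] -> [-29, -47, -44] -> [-44] -> [-308]
  [-9, -13, -47, 34, 12] -> [-14, -18, -52, 29, 7] -> [-52, 29, 7] -> [-364, 203, 49]
  [13, 9, 11, -38, -49, 27, 34, 2] -> [8, 4, 6, -43, -54, 22, 29, -3] -> [6, -43, -54, 22, 29, -3] -> [42, -301, -378, 154, 203, -21]
  [14, -27, 8, -25, -17, 19, 21, 12] -> [9, -32, 3, -30, -22, 14, 16, 7] -> [3, -30, -22, 14, 16, 7] -> [21, -210, -154, 98, 112, 49]
  [23, 10, 19, -5, -8] -> [18, 5, 14, -10, -13] -> [14, -10, -13] -> [98, -70, -91]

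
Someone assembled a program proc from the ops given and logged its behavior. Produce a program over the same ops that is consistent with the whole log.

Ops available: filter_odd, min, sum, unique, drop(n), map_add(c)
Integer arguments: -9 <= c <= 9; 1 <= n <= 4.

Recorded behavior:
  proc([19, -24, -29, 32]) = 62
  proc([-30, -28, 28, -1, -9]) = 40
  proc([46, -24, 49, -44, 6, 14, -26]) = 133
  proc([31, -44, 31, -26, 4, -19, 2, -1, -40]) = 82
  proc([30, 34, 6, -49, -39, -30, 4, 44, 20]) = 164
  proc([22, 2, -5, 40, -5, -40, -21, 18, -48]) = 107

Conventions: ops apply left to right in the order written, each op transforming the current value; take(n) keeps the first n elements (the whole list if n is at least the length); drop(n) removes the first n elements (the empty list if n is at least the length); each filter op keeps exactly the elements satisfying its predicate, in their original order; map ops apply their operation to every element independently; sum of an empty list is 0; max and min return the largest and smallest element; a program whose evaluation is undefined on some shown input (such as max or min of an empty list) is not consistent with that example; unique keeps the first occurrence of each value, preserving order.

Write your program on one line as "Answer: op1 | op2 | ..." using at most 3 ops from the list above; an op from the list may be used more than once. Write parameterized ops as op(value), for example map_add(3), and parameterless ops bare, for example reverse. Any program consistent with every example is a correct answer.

map_add(7) | map_add(9) | sum

Check, running the answer program on each example:
  [19, -24, -29, 32] -> [26, -17, -22, 39] -> [35, -8, -13, 48] -> 62
  [-30, -28, 28, -1, -9] -> [-23, -21, 35, 6, -2] -> [-14, -12, 44, 15, 7] -> 40
  [46, -24, 49, -44, 6, 14, -26] -> [53, -17, 56, -37, 13, 21, -19] -> [62, -8, 65, -28, 22, 30, -10] -> 133
  [31, -44, 31, -26, 4, -19, 2, -1, -40] -> [38, -37, 38, -19, 11, -12, 9, 6, -33] -> [47, -28, 47, -10, 20, -3, 18, 15, -24] -> 82
  [30, 34, 6, -49, -39, -30, 4, 44, 20] -> [37, 41, 13, -42, -32, -23, 11, 51, 27] -> [46, 50, 22, -33, -23, -14, 20, 60, 36] -> 164
  [22, 2, -5, 40, -5, -40, -21, 18, -48] -> [29, 9, 2, 47, 2, -33, -14, 25, -41] -> [38, 18, 11, 56, 11, -24, -5, 34, -32] -> 107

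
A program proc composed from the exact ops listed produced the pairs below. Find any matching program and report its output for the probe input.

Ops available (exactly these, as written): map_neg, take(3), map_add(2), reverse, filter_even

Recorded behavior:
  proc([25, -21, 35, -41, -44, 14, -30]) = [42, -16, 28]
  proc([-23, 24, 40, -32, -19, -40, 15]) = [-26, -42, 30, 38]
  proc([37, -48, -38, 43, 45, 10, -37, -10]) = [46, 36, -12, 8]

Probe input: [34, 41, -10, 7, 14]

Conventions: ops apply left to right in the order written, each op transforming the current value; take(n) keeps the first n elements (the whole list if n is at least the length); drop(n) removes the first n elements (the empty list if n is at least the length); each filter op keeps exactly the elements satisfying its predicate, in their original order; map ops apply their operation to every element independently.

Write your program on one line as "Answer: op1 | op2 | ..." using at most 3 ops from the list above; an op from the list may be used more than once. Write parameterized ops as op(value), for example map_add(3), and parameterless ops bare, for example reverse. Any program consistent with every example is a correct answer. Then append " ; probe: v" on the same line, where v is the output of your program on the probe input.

filter_even | map_add(2) | map_neg ; probe: [-36, 8, -16]

Check, running the answer program on each example:
  [25, -21, 35, -41, -44, 14, -30] -> [-44, 14, -30] -> [-42, 16, -28] -> [42, -16, 28]
  [-23, 24, 40, -32, -19, -40, 15] -> [24, 40, -32, -40] -> [26, 42, -30, -38] -> [-26, -42, 30, 38]
  [37, -48, -38, 43, 45, 10, -37, -10] -> [-48, -38, 10, -10] -> [-46, -36, 12, -8] -> [46, 36, -12, 8]
  probe: [34, 41, -10, 7, 14] -> [34, -10, 14] -> [36, -8, 16] -> [-36, 8, -16]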